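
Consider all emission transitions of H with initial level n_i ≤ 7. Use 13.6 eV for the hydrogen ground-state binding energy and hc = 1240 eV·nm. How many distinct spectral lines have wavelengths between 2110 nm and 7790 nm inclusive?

Enumerate all n_i → n_f pairs with 1 ≤ n_f < n_i ≤ 7 and compute λ = 1240 / [13.6·1·(1/n_f² − 1/n_i²)].
Lines falling in [2110, 7790] nm: 7→4 (2166 nm), 6→4 (2626 nm), 5→4 (4052 nm), 7→5 (4654 nm), 6→5 (7460 nm).

5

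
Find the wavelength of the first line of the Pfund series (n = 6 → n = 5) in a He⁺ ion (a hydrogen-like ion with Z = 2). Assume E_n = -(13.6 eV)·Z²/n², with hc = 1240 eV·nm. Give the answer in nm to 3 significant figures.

The Pfund series terminates on n_f = 5; the first line has n_i = 5+1 = 6.
ΔE = 54.40 × (1/5² − 1/6²) = 0.6649 eV.
λ = 1240 / 0.6649 = 1860 nm.

1860 nm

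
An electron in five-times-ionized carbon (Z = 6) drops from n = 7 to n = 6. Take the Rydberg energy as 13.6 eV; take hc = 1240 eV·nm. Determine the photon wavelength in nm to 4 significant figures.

For Z = 6 the level energies scale as Z², so the effective Rydberg energy is 13.6 × 36 = 489.6 eV.
ΔE = 489.6 × (1/6² − 1/7²) = 489.6 × 0.007370 = 3.608 eV.
λ = hc/ΔE = 1240 / 3.608 = 343.7 nm.

343.7 nm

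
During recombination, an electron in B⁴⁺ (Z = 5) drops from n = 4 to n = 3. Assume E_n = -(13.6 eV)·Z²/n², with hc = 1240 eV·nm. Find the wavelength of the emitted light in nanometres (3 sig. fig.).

75.0 nm

For Z = 5 the level energies scale as Z², so the effective Rydberg energy is 13.6 × 25 = 340.0 eV.
ΔE = 340.0 × (1/3² − 1/4²) = 340.0 × 0.04861 = 16.53 eV.
λ = hc/ΔE = 1240 / 16.53 = 75.0 nm.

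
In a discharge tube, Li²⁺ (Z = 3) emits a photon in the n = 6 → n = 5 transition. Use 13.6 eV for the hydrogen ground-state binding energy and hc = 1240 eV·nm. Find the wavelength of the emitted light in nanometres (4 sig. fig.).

828.9 nm

For Z = 3 the level energies scale as Z², so the effective Rydberg energy is 13.6 × 9 = 122.4 eV.
ΔE = 122.4 × (1/5² − 1/6²) = 122.4 × 0.01222 = 1.496 eV.
λ = hc/ΔE = 1240 / 1.496 = 828.9 nm.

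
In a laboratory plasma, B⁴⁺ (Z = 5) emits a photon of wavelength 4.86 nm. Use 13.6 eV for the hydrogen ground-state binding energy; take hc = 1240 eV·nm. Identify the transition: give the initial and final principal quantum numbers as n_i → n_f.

n_i = 2, n_f = 1

The photon energy is ΔE = hc/λ = 1240 / 4.86 = 255.1 eV.
With Z = 5, ΔE = 340.0 × (1/n_f² − 1/n_i²), so 1/n_f² − 1/n_i² = 0.7504.
Trying n_f = 1 gives 1/n_i² = 0.2496, i.e. n_i ≈ 2; this pair matches.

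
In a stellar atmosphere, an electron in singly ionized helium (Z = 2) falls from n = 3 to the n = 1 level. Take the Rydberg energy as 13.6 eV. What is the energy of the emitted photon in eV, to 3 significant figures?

48.4 eV

The Bohr energies scale as Z², so for Z = 2: E_n = −54.40/n² eV.
E_3 = −54.40/9 = −6.044 eV and E_1 = −54.40/1 = −54.40 eV.
The photon energy is |E_3 − E_1| = 48.4 eV.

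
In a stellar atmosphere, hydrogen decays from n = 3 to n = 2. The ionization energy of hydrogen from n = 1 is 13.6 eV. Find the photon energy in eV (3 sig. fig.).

1.89 eV

E_3 = −13.60/9 = −1.511 eV and E_2 = −13.60/4 = −3.400 eV.
The photon energy is |E_3 − E_2| = 1.89 eV.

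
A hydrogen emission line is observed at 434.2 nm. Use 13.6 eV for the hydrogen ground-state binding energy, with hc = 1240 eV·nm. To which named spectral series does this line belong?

Balmer

ΔE = 1240/434.2 = 2.856 eV.
This matches 13.6 × (1/2² − 1/5²), so n_f = 2: the Balmer series.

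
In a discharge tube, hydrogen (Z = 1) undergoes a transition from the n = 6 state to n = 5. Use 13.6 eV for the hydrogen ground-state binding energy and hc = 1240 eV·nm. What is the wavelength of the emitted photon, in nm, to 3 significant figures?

7460 nm

ΔE = 13.60 × (1/5² − 1/6²) = 13.60 × 0.01222 = 0.1662 eV.
λ = hc/ΔE = 1240 / 0.1662 = 7460 nm.
This line belongs to the Pfund series.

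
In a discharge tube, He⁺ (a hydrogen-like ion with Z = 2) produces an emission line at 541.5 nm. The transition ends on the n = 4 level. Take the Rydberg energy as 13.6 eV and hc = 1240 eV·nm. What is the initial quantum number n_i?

The photon energy is ΔE = hc/λ = 1240 / 541.5 = 2.290 eV.
With Z = 2, ΔE = 54.40 × (1/n_f² − 1/n_i²), so 1/n_f² − 1/n_i² = 0.04209.
With n_f = 4: 1/n_i² = 1/16 − 0.04209 = 0.02041, so n_i ≈ 7.00.

n_i = 7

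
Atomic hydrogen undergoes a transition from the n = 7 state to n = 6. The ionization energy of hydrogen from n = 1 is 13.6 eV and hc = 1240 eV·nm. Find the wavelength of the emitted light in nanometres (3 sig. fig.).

12400 nm

ΔE = 13.60 × (1/6² − 1/7²) = 13.60 × 0.007370 = 0.1002 eV.
λ = hc/ΔE = 1240 / 0.1002 = 12400 nm.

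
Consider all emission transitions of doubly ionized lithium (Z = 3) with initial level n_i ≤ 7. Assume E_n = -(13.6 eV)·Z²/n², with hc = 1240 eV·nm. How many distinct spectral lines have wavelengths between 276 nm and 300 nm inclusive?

1

Enumerate all n_i → n_f pairs with 1 ≤ n_f < n_i ≤ 7 and compute λ = 1240 / [13.6·9·(1/n_f² − 1/n_i²)].
Lines falling in [276, 300] nm: 6→4 (291.8 nm).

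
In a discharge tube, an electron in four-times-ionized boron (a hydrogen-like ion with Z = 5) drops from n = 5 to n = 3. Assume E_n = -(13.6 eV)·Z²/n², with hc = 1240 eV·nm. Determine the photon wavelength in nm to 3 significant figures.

For Z = 5 the level energies scale as Z², so the effective Rydberg energy is 13.6 × 25 = 340.0 eV.
ΔE = 340.0 × (1/3² − 1/5²) = 340.0 × 0.07111 = 24.18 eV.
λ = hc/ΔE = 1240 / 24.18 = 51.3 nm.

51.3 nm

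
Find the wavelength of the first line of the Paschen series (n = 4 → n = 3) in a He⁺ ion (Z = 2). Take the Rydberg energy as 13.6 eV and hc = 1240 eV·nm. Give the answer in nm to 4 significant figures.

The Paschen series terminates on n_f = 3; the first line has n_i = 3+1 = 4.
ΔE = 54.40 × (1/3² − 1/4²) = 2.644 eV.
λ = 1240 / 2.644 = 468.9 nm.

468.9 nm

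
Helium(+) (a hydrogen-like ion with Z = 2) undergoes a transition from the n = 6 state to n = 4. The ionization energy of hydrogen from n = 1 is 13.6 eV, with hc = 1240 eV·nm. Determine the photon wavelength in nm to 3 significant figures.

656 nm

For Z = 2 the level energies scale as Z², so the effective Rydberg energy is 13.6 × 4 = 54.40 eV.
ΔE = 54.40 × (1/4² − 1/6²) = 54.40 × 0.03472 = 1.889 eV.
λ = hc/ΔE = 1240 / 1.889 = 656 nm.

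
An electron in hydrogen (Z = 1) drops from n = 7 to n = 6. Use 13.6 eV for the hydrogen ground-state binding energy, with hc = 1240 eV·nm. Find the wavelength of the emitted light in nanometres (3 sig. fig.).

ΔE = 13.60 × (1/6² − 1/7²) = 13.60 × 0.007370 = 0.1002 eV.
λ = hc/ΔE = 1240 / 0.1002 = 12400 nm.

12400 nm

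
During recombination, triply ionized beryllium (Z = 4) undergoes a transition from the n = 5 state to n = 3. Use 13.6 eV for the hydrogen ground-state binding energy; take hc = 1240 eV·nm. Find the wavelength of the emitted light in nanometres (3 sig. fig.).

For Z = 4 the level energies scale as Z², so the effective Rydberg energy is 13.6 × 16 = 217.6 eV.
ΔE = 217.6 × (1/3² − 1/5²) = 217.6 × 0.07111 = 15.47 eV.
λ = hc/ΔE = 1240 / 15.47 = 80.1 nm.

80.1 nm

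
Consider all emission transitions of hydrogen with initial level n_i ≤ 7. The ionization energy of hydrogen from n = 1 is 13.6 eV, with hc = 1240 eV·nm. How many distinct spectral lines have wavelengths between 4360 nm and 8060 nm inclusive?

Enumerate all n_i → n_f pairs with 1 ≤ n_f < n_i ≤ 7 and compute λ = 1240 / [13.6·1·(1/n_f² − 1/n_i²)].
Lines falling in [4360, 8060] nm: 7→5 (4654 nm), 6→5 (7460 nm).

2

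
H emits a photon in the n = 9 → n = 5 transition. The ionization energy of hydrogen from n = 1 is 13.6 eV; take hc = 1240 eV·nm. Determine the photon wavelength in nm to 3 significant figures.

ΔE = 13.60 × (1/5² − 1/9²) = 13.60 × 0.02765 = 0.3761 eV.
λ = hc/ΔE = 1240 / 0.3761 = 3300 nm.

3300 nm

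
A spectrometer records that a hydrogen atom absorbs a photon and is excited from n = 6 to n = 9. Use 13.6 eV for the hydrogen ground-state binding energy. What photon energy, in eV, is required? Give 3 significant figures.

0.210 eV

E_9 = −13.60/81 = −0.1679 eV and E_6 = −13.60/36 = −0.3778 eV.
The photon energy is |E_9 − E_6| = 0.210 eV.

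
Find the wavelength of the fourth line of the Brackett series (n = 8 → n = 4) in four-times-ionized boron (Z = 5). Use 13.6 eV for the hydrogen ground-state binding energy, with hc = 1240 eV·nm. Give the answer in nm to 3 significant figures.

77.8 nm

The Brackett series terminates on n_f = 4; the fourth line has n_i = 4+4 = 8.
ΔE = 340.0 × (1/4² − 1/8²) = 15.94 eV.
λ = 1240 / 15.94 = 77.8 nm.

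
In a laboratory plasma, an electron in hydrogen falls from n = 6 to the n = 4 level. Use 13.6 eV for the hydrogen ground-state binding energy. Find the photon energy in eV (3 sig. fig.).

E_6 = −13.60/36 = −0.3778 eV and E_4 = −13.60/16 = −0.8500 eV.
The photon energy is |E_6 − E_4| = 0.472 eV.

0.472 eV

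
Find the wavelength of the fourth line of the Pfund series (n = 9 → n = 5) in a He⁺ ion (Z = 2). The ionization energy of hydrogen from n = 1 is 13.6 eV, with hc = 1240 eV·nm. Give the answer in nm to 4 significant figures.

The Pfund series terminates on n_f = 5; the fourth line has n_i = 5+4 = 9.
ΔE = 54.40 × (1/5² − 1/9²) = 1.504 eV.
λ = 1240 / 1.504 = 824.3 nm.

824.3 nm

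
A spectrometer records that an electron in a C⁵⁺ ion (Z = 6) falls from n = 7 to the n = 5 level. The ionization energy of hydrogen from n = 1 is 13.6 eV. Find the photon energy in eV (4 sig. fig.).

9.592 eV

The Bohr energies scale as Z², so for Z = 6: E_n = −489.6/n² eV.
E_7 = −489.6/49 = −9.992 eV and E_5 = −489.6/25 = −19.58 eV.
The photon energy is |E_7 − E_5| = 9.592 eV.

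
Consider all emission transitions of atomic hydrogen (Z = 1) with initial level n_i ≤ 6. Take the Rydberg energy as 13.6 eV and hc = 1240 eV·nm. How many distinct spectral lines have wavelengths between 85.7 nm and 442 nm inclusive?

7

Enumerate all n_i → n_f pairs with 1 ≤ n_f < n_i ≤ 6 and compute λ = 1240 / [13.6·1·(1/n_f² − 1/n_i²)].
Lines falling in [85.7, 442] nm: 6→1 (93.78 nm), 5→1 (94.98 nm), 4→1 (97.25 nm), 3→1 (102.6 nm), 2→1 (121.6 nm), 6→2 (410.3 nm), 5→2 (434.2 nm).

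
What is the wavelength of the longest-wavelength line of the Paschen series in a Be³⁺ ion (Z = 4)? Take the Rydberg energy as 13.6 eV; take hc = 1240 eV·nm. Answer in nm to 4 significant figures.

117.2 nm

The Paschen series terminates on n_f = 3; the first line has n_i = 3+1 = 4.
ΔE = 217.6 × (1/3² − 1/4²) = 10.58 eV.
λ = 1240 / 10.58 = 117.2 nm.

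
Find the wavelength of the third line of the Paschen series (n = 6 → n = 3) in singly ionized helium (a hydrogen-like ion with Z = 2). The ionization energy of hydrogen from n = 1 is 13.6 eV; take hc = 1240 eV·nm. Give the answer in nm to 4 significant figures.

The Paschen series terminates on n_f = 3; the third line has n_i = 3+3 = 6.
ΔE = 54.40 × (1/3² − 1/6²) = 4.533 eV.
λ = 1240 / 4.533 = 273.5 nm.

273.5 nm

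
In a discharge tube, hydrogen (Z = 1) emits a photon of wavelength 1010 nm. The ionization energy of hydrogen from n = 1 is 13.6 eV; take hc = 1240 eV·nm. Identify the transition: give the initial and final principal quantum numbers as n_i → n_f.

The photon energy is ΔE = hc/λ = 1240 / 1010 = 1.228 eV.
With Z = 1, ΔE = 13.60 × (1/n_f² − 1/n_i²), so 1/n_f² − 1/n_i² = 0.09027.
Trying n_f = 3 gives 1/n_i² = 0.02084, i.e. n_i ≈ 7; this pair matches.

n_i = 7, n_f = 3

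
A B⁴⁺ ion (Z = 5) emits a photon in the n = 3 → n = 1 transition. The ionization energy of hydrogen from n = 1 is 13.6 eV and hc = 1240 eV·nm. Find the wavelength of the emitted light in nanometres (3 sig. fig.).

4.10 nm

For Z = 5 the level energies scale as Z², so the effective Rydberg energy is 13.6 × 25 = 340.0 eV.
ΔE = 340.0 × (1/1² − 1/3²) = 340.0 × 0.8889 = 302.2 eV.
λ = hc/ΔE = 1240 / 302.2 = 4.10 nm.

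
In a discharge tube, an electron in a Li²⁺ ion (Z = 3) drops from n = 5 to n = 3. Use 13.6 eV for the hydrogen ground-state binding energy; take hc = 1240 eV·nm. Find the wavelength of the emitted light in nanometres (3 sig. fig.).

142 nm

For Z = 3 the level energies scale as Z², so the effective Rydberg energy is 13.6 × 9 = 122.4 eV.
ΔE = 122.4 × (1/3² − 1/5²) = 122.4 × 0.07111 = 8.704 eV.
λ = hc/ΔE = 1240 / 8.704 = 142 nm.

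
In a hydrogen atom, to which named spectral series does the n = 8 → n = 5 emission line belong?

Pfund

The series is set by the lower level: n_f = 5 is the Pfund series.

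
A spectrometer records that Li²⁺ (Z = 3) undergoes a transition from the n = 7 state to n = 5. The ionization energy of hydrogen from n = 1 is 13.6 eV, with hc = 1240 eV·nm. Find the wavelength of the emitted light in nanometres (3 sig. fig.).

For Z = 3 the level energies scale as Z², so the effective Rydberg energy is 13.6 × 9 = 122.4 eV.
ΔE = 122.4 × (1/5² − 1/7²) = 122.4 × 0.01959 = 2.398 eV.
λ = hc/ΔE = 1240 / 2.398 = 517 nm.

517 nm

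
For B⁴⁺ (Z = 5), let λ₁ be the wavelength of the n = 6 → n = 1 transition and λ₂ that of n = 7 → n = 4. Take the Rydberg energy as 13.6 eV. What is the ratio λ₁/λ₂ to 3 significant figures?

0.0433

λ ∝ 1/ΔE ∝ 1/(1/n_f² − 1/n_i²), and the Z² and hc factors cancel in the ratio.
λ₁/λ₂ = (1/4² − 1/7²)/(1/1² − 1/6²) = 0.04209/0.9722 = 0.0433.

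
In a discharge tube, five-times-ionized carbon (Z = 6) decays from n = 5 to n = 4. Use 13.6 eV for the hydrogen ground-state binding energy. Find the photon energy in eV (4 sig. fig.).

11.02 eV

The Bohr energies scale as Z², so for Z = 6: E_n = −489.6/n² eV.
E_5 = −489.6/25 = −19.58 eV and E_4 = −489.6/16 = −30.60 eV.
The photon energy is |E_5 − E_4| = 11.02 eV.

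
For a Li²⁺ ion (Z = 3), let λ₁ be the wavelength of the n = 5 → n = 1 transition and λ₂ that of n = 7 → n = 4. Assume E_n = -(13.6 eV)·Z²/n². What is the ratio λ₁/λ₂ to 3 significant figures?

λ ∝ 1/ΔE ∝ 1/(1/n_f² − 1/n_i²), and the Z² and hc factors cancel in the ratio.
λ₁/λ₂ = (1/4² − 1/7²)/(1/1² − 1/5²) = 0.04209/0.9600 = 0.0438.

0.0438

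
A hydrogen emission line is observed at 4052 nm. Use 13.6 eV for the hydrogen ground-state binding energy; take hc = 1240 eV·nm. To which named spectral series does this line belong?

ΔE = 1240/4052 = 0.3060 eV.
This matches 13.6 × (1/4² − 1/5²), so n_f = 4: the Brackett series.

Brackett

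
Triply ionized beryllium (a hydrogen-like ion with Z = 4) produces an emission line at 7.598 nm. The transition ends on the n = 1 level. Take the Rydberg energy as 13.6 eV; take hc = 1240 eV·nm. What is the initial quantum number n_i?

n_i = 2

The photon energy is ΔE = hc/λ = 1240 / 7.598 = 163.2 eV.
With Z = 4, ΔE = 217.6 × (1/n_f² − 1/n_i²), so 1/n_f² − 1/n_i² = 0.7500.
With n_f = 1: 1/n_i² = 1/1 − 0.7500 = 0.2500, so n_i ≈ 2.00.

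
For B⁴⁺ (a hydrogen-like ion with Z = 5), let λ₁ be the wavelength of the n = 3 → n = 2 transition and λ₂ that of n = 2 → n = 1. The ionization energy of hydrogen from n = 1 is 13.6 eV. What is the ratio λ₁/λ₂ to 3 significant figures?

λ ∝ 1/ΔE ∝ 1/(1/n_f² − 1/n_i²), and the Z² and hc factors cancel in the ratio.
λ₁/λ₂ = (1/1² − 1/2²)/(1/2² − 1/3²) = 0.7500/0.1389 = 5.40.

5.40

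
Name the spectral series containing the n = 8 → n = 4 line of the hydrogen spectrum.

Brackett

The series is set by the lower level: n_f = 4 is the Brackett series.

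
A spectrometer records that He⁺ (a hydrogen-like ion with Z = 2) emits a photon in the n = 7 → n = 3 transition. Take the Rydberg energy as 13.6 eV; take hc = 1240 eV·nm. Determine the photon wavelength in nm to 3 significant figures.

251 nm

For Z = 2 the level energies scale as Z², so the effective Rydberg energy is 13.6 × 4 = 54.40 eV.
ΔE = 54.40 × (1/3² − 1/7²) = 54.40 × 0.09070 = 4.934 eV.
λ = hc/ΔE = 1240 / 4.934 = 251 nm.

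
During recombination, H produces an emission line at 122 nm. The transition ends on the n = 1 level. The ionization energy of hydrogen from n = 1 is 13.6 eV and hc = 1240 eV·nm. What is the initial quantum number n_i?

The photon energy is ΔE = hc/λ = 1240 / 122 = 10.16 eV.
With Z = 1, ΔE = 13.60 × (1/n_f² − 1/n_i²), so 1/n_f² − 1/n_i² = 0.7473.
With n_f = 1: 1/n_i² = 1/1 − 0.7473 = 0.2527, so n_i ≈ 1.99.

n_i = 2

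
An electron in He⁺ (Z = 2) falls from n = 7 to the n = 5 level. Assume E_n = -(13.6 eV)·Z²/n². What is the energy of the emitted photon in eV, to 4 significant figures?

1.066 eV

The Bohr energies scale as Z², so for Z = 2: E_n = −54.40/n² eV.
E_7 = −54.40/49 = −1.110 eV and E_5 = −54.40/25 = −2.176 eV.
The photon energy is |E_7 − E_5| = 1.066 eV.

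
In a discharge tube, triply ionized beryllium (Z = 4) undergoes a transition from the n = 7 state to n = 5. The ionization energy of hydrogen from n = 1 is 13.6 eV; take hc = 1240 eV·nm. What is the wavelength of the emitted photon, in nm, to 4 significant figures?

For Z = 4 the level energies scale as Z², so the effective Rydberg energy is 13.6 × 16 = 217.6 eV.
ΔE = 217.6 × (1/5² − 1/7²) = 217.6 × 0.01959 = 4.263 eV.
λ = hc/ΔE = 1240 / 4.263 = 290.9 nm.

290.9 nm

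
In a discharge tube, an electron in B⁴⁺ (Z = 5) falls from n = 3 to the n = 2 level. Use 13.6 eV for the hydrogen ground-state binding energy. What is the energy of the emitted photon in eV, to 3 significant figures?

47.2 eV

The Bohr energies scale as Z², so for Z = 5: E_n = −340.0/n² eV.
E_3 = −340.0/9 = −37.78 eV and E_2 = −340.0/4 = −85.00 eV.
The photon energy is |E_3 − E_2| = 47.2 eV.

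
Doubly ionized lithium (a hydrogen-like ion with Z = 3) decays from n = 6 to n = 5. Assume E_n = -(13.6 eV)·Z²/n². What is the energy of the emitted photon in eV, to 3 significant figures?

1.50 eV

The Bohr energies scale as Z², so for Z = 3: E_n = −122.4/n² eV.
E_6 = −122.4/36 = −3.400 eV and E_5 = −122.4/25 = −4.896 eV.
The photon energy is |E_6 − E_5| = 1.50 eV.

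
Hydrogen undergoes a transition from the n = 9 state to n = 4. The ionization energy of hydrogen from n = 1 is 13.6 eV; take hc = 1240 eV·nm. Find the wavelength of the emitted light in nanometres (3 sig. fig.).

ΔE = 13.60 × (1/4² − 1/9²) = 13.60 × 0.05015 = 0.6821 eV.
λ = hc/ΔE = 1240 / 0.6821 = 1820 nm.
This line belongs to the Brackett series.

1820 nm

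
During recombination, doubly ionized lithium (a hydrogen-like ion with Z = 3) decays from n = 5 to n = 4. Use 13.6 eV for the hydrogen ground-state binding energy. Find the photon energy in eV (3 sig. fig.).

The Bohr energies scale as Z², so for Z = 3: E_n = −122.4/n² eV.
E_5 = −122.4/25 = −4.896 eV and E_4 = −122.4/16 = −7.650 eV.
The photon energy is |E_5 − E_4| = 2.75 eV.

2.75 eV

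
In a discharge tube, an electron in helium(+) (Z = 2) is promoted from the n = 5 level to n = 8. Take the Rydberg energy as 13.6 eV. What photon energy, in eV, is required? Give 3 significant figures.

1.33 eV

The Bohr energies scale as Z², so for Z = 2: E_n = −54.40/n² eV.
E_8 = −54.40/64 = −0.8500 eV and E_5 = −54.40/25 = −2.176 eV.
The photon energy is |E_8 − E_5| = 1.33 eV.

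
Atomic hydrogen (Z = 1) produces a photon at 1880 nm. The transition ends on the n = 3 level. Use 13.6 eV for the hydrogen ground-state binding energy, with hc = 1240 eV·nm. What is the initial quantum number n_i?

The photon energy is ΔE = hc/λ = 1240 / 1880 = 0.6596 eV.
With Z = 1, ΔE = 13.60 × (1/n_f² − 1/n_i²), so 1/n_f² − 1/n_i² = 0.04850.
With n_f = 3: 1/n_i² = 1/9 − 0.04850 = 0.06261, so n_i ≈ 4.00.

n_i = 4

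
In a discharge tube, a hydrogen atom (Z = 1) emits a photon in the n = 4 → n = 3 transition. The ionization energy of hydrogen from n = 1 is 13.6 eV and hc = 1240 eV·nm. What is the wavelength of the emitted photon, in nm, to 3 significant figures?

1880 nm

ΔE = 13.60 × (1/3² − 1/4²) = 13.60 × 0.04861 = 0.6611 eV.
λ = hc/ΔE = 1240 / 0.6611 = 1880 nm.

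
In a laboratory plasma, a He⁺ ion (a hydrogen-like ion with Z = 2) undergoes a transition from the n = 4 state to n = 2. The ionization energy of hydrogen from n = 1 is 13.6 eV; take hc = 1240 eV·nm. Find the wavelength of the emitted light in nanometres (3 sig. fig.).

For Z = 2 the level energies scale as Z², so the effective Rydberg energy is 13.6 × 4 = 54.40 eV.
ΔE = 54.40 × (1/2² − 1/4²) = 54.40 × 0.1875 = 10.20 eV.
λ = hc/ΔE = 1240 / 10.20 = 122 nm.

122 nm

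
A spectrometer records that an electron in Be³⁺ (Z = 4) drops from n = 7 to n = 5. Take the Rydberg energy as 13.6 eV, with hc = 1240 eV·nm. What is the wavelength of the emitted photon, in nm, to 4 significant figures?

For Z = 4 the level energies scale as Z², so the effective Rydberg energy is 13.6 × 16 = 217.6 eV.
ΔE = 217.6 × (1/5² − 1/7²) = 217.6 × 0.01959 = 4.263 eV.
λ = hc/ΔE = 1240 / 4.263 = 290.9 nm.

290.9 nm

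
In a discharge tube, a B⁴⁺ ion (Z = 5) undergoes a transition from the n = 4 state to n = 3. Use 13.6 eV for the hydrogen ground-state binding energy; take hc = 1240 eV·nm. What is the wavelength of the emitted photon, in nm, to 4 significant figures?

For Z = 5 the level energies scale as Z², so the effective Rydberg energy is 13.6 × 25 = 340.0 eV.
ΔE = 340.0 × (1/3² − 1/4²) = 340.0 × 0.04861 = 16.53 eV.
λ = hc/ΔE = 1240 / 16.53 = 75.03 nm.

75.03 nm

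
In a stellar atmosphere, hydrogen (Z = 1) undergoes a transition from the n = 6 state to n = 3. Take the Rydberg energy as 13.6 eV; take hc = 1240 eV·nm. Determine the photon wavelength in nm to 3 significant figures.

ΔE = 13.60 × (1/3² − 1/6²) = 13.60 × 0.08333 = 1.133 eV.
λ = hc/ΔE = 1240 / 1.133 = 1090 nm.

1090 nm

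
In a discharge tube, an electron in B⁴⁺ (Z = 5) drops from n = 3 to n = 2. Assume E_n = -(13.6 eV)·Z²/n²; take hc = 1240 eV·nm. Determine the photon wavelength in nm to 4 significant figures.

26.26 nm

For Z = 5 the level energies scale as Z², so the effective Rydberg energy is 13.6 × 25 = 340.0 eV.
ΔE = 340.0 × (1/2² − 1/3²) = 340.0 × 0.1389 = 47.22 eV.
λ = hc/ΔE = 1240 / 47.22 = 26.26 nm.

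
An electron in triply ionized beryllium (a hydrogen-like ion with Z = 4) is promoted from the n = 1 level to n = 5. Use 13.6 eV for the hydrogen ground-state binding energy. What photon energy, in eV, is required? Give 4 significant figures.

The Bohr energies scale as Z², so for Z = 4: E_n = −217.6/n² eV.
E_5 = −217.6/25 = −8.704 eV and E_1 = −217.6/1 = −217.6 eV.
The photon energy is |E_5 − E_1| = 208.9 eV.

208.9 eV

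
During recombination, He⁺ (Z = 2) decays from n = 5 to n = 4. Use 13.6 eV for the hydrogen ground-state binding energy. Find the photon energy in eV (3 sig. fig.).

The Bohr energies scale as Z², so for Z = 2: E_n = −54.40/n² eV.
E_5 = −54.40/25 = −2.176 eV and E_4 = −54.40/16 = −3.400 eV.
The photon energy is |E_5 − E_4| = 1.22 eV.

1.22 eV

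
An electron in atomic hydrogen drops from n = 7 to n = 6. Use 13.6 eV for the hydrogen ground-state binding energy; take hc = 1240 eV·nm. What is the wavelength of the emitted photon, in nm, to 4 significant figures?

ΔE = 13.60 × (1/6² − 1/7²) = 13.60 × 0.007370 = 0.1002 eV.
λ = hc/ΔE = 1240 / 0.1002 = 12370 nm.

12370 nm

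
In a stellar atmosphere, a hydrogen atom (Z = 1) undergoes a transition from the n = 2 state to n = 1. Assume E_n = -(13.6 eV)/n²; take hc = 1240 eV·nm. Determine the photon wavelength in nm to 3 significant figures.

122 nm

ΔE = 13.60 × (1/1² − 1/2²) = 13.60 × 0.7500 = 10.20 eV.
λ = hc/ΔE = 1240 / 10.20 = 122 nm.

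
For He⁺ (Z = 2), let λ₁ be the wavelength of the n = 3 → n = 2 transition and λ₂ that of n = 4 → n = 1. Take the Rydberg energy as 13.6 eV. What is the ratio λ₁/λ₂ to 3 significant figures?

λ ∝ 1/ΔE ∝ 1/(1/n_f² − 1/n_i²), and the Z² and hc factors cancel in the ratio.
λ₁/λ₂ = (1/1² − 1/4²)/(1/2² − 1/3²) = 0.9375/0.1389 = 6.75.

6.75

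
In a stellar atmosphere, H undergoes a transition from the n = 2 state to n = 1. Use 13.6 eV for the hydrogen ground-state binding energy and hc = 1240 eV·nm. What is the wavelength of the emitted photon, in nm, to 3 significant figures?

122 nm

ΔE = 13.60 × (1/1² − 1/2²) = 13.60 × 0.7500 = 10.20 eV.
λ = hc/ΔE = 1240 / 10.20 = 122 nm.
This line belongs to the Lyman series.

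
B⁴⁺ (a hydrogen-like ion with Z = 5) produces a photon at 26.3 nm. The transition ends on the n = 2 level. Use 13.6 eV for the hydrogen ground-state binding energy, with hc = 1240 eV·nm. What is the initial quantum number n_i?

n_i = 3

The photon energy is ΔE = hc/λ = 1240 / 26.3 = 47.15 eV.
With Z = 5, ΔE = 340.0 × (1/n_f² − 1/n_i²), so 1/n_f² − 1/n_i² = 0.1387.
With n_f = 2: 1/n_i² = 1/4 − 0.1387 = 0.1113, so n_i ≈ 3.00.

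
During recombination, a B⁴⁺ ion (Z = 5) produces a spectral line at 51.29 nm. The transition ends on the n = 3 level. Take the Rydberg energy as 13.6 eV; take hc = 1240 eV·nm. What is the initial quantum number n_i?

The photon energy is ΔE = hc/λ = 1240 / 51.29 = 24.18 eV.
With Z = 5, ΔE = 340.0 × (1/n_f² − 1/n_i²), so 1/n_f² − 1/n_i² = 0.07111.
With n_f = 3: 1/n_i² = 1/9 − 0.07111 = 0.04000, so n_i ≈ 5.00.

n_i = 5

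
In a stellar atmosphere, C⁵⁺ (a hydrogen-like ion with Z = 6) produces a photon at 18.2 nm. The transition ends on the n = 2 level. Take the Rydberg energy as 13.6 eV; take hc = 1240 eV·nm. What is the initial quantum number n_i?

The photon energy is ΔE = hc/λ = 1240 / 18.2 = 68.13 eV.
With Z = 6, ΔE = 489.6 × (1/n_f² − 1/n_i²), so 1/n_f² − 1/n_i² = 0.1392.
With n_f = 2: 1/n_i² = 1/4 − 0.1392 = 0.1108, so n_i ≈ 3.00.

n_i = 3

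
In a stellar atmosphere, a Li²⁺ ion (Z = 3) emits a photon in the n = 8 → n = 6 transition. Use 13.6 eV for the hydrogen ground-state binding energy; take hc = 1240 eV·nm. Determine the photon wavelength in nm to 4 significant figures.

For Z = 3 the level energies scale as Z², so the effective Rydberg energy is 13.6 × 9 = 122.4 eV.
ΔE = 122.4 × (1/6² − 1/8²) = 122.4 × 0.01215 = 1.488 eV.
λ = hc/ΔE = 1240 / 1.488 = 833.6 nm.

833.6 nm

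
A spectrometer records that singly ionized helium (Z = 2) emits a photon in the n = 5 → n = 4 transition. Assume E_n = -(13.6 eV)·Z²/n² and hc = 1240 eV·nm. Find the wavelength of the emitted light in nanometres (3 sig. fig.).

1010 nm

For Z = 2 the level energies scale as Z², so the effective Rydberg energy is 13.6 × 4 = 54.40 eV.
ΔE = 54.40 × (1/4² − 1/5²) = 54.40 × 0.02250 = 1.224 eV.
λ = hc/ΔE = 1240 / 1.224 = 1010 nm.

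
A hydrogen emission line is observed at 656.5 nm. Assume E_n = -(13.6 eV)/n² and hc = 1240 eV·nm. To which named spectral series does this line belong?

Balmer

ΔE = 1240/656.5 = 1.889 eV.
This matches 13.6 × (1/2² − 1/3²), so n_f = 2: the Balmer series.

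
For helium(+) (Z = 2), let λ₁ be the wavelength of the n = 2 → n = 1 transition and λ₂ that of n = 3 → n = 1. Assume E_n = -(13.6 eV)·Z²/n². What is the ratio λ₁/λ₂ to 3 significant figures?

1.19

λ ∝ 1/ΔE ∝ 1/(1/n_f² − 1/n_i²), and the Z² and hc factors cancel in the ratio.
λ₁/λ₂ = (1/1² − 1/3²)/(1/1² − 1/2²) = 0.8889/0.7500 = 1.19.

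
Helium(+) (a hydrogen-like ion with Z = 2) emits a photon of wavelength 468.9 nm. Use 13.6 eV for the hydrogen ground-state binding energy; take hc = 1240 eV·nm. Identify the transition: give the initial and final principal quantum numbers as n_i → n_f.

n_i = 4, n_f = 3

The photon energy is ΔE = hc/λ = 1240 / 468.9 = 2.644 eV.
With Z = 2, ΔE = 54.40 × (1/n_f² − 1/n_i²), so 1/n_f² − 1/n_i² = 0.04861.
Trying n_f = 3 gives 1/n_i² = 0.06250, i.e. n_i ≈ 4; this pair matches.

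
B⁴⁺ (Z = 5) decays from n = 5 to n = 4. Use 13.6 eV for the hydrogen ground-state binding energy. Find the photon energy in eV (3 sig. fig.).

7.65 eV

The Bohr energies scale as Z², so for Z = 5: E_n = −340.0/n² eV.
E_5 = −340.0/25 = −13.60 eV and E_4 = −340.0/16 = −21.25 eV.
The photon energy is |E_5 − E_4| = 7.65 eV.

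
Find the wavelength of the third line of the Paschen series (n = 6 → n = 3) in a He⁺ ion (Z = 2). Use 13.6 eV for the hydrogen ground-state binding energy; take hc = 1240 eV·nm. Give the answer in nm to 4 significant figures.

The Paschen series terminates on n_f = 3; the third line has n_i = 3+3 = 6.
ΔE = 54.40 × (1/3² − 1/6²) = 4.533 eV.
λ = 1240 / 4.533 = 273.5 nm.

273.5 nm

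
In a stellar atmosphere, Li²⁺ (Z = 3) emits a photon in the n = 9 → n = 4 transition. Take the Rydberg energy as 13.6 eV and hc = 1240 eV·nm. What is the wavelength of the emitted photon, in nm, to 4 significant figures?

For Z = 3 the level energies scale as Z², so the effective Rydberg energy is 13.6 × 9 = 122.4 eV.
ΔE = 122.4 × (1/4² − 1/9²) = 122.4 × 0.05015 = 6.139 eV.
λ = hc/ΔE = 1240 / 6.139 = 202.0 nm.

202.0 nm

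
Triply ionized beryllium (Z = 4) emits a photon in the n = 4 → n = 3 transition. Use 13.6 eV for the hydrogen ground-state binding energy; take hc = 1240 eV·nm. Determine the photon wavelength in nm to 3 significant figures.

For Z = 4 the level energies scale as Z², so the effective Rydberg energy is 13.6 × 16 = 217.6 eV.
ΔE = 217.6 × (1/3² − 1/4²) = 217.6 × 0.04861 = 10.58 eV.
λ = hc/ΔE = 1240 / 10.58 = 117 nm.

117 nm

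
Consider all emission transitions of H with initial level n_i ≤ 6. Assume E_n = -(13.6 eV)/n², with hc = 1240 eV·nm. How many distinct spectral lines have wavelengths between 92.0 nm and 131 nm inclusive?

Enumerate all n_i → n_f pairs with 1 ≤ n_f < n_i ≤ 6 and compute λ = 1240 / [13.6·1·(1/n_f² − 1/n_i²)].
Lines falling in [92.0, 131] nm: 6→1 (93.78 nm), 5→1 (94.98 nm), 4→1 (97.25 nm), 3→1 (102.6 nm), 2→1 (121.6 nm).

5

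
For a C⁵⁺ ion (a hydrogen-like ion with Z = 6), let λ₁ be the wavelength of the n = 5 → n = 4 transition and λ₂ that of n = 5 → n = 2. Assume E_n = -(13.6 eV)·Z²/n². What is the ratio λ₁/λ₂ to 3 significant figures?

λ ∝ 1/ΔE ∝ 1/(1/n_f² − 1/n_i²), and the Z² and hc factors cancel in the ratio.
λ₁/λ₂ = (1/2² − 1/5²)/(1/4² − 1/5²) = 0.2100/0.02250 = 9.33.

9.33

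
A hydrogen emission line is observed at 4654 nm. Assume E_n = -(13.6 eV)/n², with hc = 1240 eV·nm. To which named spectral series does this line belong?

ΔE = 1240/4654 = 0.2664 eV.
This matches 13.6 × (1/5² − 1/7²), so n_f = 5: the Pfund series.

Pfund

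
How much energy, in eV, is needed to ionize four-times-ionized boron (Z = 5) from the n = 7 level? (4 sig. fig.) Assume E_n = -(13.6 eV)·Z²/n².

6.939 eV

E_n = −13.6 Z²/n² = −340.0/n² eV for Z = 5.
E_7 = −340.0/49 = −6.939 eV, so ionization (to E = 0) requires 6.939 eV.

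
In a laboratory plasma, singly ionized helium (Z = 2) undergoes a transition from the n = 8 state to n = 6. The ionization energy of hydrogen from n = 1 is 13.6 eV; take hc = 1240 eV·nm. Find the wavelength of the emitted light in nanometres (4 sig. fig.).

1876 nm

For Z = 2 the level energies scale as Z², so the effective Rydberg energy is 13.6 × 4 = 54.40 eV.
ΔE = 54.40 × (1/6² − 1/8²) = 54.40 × 0.01215 = 0.6611 eV.
λ = hc/ΔE = 1240 / 0.6611 = 1876 nm.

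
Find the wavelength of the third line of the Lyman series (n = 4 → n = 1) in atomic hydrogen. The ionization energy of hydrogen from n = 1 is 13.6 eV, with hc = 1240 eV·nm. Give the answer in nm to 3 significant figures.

97.3 nm

The Lyman series terminates on n_f = 1; the third line has n_i = 1+3 = 4.
ΔE = 13.60 × (1/1² − 1/4²) = 12.75 eV.
λ = 1240 / 12.75 = 97.3 nm.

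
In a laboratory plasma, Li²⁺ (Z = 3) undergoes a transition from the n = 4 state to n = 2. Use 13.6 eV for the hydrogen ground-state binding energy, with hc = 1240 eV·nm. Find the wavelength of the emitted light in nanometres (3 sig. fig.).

54.0 nm

For Z = 3 the level energies scale as Z², so the effective Rydberg energy is 13.6 × 9 = 122.4 eV.
ΔE = 122.4 × (1/2² − 1/4²) = 122.4 × 0.1875 = 22.95 eV.
λ = hc/ΔE = 1240 / 22.95 = 54.0 nm.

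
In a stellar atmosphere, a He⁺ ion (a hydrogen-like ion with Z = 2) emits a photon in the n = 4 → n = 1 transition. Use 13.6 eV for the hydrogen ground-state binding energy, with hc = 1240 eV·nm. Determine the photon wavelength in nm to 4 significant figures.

For Z = 2 the level energies scale as Z², so the effective Rydberg energy is 13.6 × 4 = 54.40 eV.
ΔE = 54.40 × (1/1² − 1/4²) = 54.40 × 0.9375 = 51.00 eV.
λ = hc/ΔE = 1240 / 51.00 = 24.31 nm.

24.31 nm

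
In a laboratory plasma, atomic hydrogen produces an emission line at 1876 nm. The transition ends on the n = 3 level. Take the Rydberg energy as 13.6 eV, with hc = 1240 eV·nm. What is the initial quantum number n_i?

n_i = 4

The photon energy is ΔE = hc/λ = 1240 / 1876 = 0.6610 eV.
With Z = 1, ΔE = 13.60 × (1/n_f² − 1/n_i²), so 1/n_f² − 1/n_i² = 0.04860.
With n_f = 3: 1/n_i² = 1/9 − 0.04860 = 0.06251, so n_i ≈ 4.00.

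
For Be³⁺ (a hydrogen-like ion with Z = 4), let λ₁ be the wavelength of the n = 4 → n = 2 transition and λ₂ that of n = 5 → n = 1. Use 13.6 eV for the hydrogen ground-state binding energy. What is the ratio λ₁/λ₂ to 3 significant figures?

λ ∝ 1/ΔE ∝ 1/(1/n_f² − 1/n_i²), and the Z² and hc factors cancel in the ratio.
λ₁/λ₂ = (1/1² − 1/5²)/(1/2² − 1/4²) = 0.9600/0.1875 = 5.12.

5.12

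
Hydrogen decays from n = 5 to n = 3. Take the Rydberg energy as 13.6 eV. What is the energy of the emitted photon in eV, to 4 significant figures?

0.9671 eV

E_5 = −13.60/25 = −0.5440 eV and E_3 = −13.60/9 = −1.511 eV.
The photon energy is |E_5 − E_3| = 0.9671 eV.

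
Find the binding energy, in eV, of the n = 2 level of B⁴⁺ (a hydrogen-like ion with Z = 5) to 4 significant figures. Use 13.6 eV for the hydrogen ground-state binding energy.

85.00 eV

E_n = −13.6 Z²/n² = −340.0/n² eV for Z = 5.
E_2 = −340.0/4 = −85.00 eV, so ionization (to E = 0) requires 85.00 eV.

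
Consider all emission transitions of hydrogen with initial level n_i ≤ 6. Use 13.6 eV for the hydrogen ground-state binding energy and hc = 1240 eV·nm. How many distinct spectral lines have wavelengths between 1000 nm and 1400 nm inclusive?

2

Enumerate all n_i → n_f pairs with 1 ≤ n_f < n_i ≤ 6 and compute λ = 1240 / [13.6·1·(1/n_f² − 1/n_i²)].
Lines falling in [1000, 1400] nm: 6→3 (1094 nm), 5→3 (1282 nm).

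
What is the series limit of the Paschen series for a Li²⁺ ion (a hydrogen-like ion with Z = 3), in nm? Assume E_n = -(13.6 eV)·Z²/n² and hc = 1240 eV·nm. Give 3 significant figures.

91.2 nm

The Paschen series has lower level n_f = 3; the series limit corresponds to n_i → ∞.
ΔE_max = 13.6 × 9 / 3² = 13.60 eV.
λ_min = 1240 / 13.60 = 91.2 nm.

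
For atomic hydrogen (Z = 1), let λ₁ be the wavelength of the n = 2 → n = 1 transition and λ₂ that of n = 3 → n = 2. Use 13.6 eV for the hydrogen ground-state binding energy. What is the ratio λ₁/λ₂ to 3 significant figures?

0.185

λ ∝ 1/ΔE ∝ 1/(1/n_f² − 1/n_i²), and the Z² and hc factors cancel in the ratio.
λ₁/λ₂ = (1/2² − 1/3²)/(1/1² − 1/2²) = 0.1389/0.7500 = 0.185.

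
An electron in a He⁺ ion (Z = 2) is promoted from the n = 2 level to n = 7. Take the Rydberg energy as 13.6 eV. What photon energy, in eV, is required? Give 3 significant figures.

12.5 eV

The Bohr energies scale as Z², so for Z = 2: E_n = −54.40/n² eV.
E_7 = −54.40/49 = −1.110 eV and E_2 = −54.40/4 = −13.60 eV.
The photon energy is |E_7 − E_2| = 12.5 eV.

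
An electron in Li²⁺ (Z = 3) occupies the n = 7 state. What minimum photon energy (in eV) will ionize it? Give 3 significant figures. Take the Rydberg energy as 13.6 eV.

2.50 eV

E_n = −13.6 Z²/n² = −122.4/n² eV for Z = 3.
E_7 = −122.4/49 = −2.50 eV, so ionization (to E = 0) requires 2.50 eV.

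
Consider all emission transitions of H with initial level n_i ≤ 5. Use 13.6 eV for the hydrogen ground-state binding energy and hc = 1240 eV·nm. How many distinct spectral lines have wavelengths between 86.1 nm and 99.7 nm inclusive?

Enumerate all n_i → n_f pairs with 1 ≤ n_f < n_i ≤ 5 and compute λ = 1240 / [13.6·1·(1/n_f² − 1/n_i²)].
Lines falling in [86.1, 99.7] nm: 5→1 (94.98 nm), 4→1 (97.25 nm).

2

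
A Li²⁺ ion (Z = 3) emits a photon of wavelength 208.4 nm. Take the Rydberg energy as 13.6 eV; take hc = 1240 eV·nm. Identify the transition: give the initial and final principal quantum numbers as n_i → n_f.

n_i = 4, n_f = 3

The photon energy is ΔE = hc/λ = 1240 / 208.4 = 5.950 eV.
With Z = 3, ΔE = 122.4 × (1/n_f² − 1/n_i²), so 1/n_f² − 1/n_i² = 0.04861.
Trying n_f = 3 gives 1/n_i² = 0.06250, i.e. n_i ≈ 4; this pair matches.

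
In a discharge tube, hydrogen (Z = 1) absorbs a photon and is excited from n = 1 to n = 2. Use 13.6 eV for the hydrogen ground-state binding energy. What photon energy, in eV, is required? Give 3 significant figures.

10.2 eV

E_2 = −13.60/4 = −3.400 eV and E_1 = −13.60/1 = −13.60 eV.
The photon energy is |E_2 − E_1| = 10.2 eV.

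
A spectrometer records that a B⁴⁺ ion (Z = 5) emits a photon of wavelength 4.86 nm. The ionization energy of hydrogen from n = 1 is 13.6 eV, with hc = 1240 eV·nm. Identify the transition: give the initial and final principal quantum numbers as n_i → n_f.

n_i = 2, n_f = 1

The photon energy is ΔE = hc/λ = 1240 / 4.86 = 255.1 eV.
With Z = 5, ΔE = 340.0 × (1/n_f² − 1/n_i²), so 1/n_f² − 1/n_i² = 0.7504.
Trying n_f = 1 gives 1/n_i² = 0.2496, i.e. n_i ≈ 2; this pair matches.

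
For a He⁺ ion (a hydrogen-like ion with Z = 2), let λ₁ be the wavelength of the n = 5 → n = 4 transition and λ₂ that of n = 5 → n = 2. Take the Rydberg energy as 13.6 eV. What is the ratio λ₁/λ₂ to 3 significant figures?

9.33

λ ∝ 1/ΔE ∝ 1/(1/n_f² − 1/n_i²), and the Z² and hc factors cancel in the ratio.
λ₁/λ₂ = (1/2² − 1/5²)/(1/4² − 1/5²) = 0.2100/0.02250 = 9.33.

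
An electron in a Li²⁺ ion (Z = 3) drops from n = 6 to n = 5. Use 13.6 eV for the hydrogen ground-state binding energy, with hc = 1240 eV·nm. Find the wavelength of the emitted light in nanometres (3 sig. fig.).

829 nm

For Z = 3 the level energies scale as Z², so the effective Rydberg energy is 13.6 × 9 = 122.4 eV.
ΔE = 122.4 × (1/5² − 1/6²) = 122.4 × 0.01222 = 1.496 eV.
λ = hc/ΔE = 1240 / 1.496 = 829 nm.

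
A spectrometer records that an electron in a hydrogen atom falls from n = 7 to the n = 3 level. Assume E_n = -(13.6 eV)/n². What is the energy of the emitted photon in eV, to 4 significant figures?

1.234 eV

E_7 = −13.60/49 = −0.2776 eV and E_3 = −13.60/9 = −1.511 eV.
The photon energy is |E_7 − E_3| = 1.234 eV.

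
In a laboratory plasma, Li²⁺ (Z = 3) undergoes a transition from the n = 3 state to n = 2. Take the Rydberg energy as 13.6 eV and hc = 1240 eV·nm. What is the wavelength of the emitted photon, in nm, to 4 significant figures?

For Z = 3 the level energies scale as Z², so the effective Rydberg energy is 13.6 × 9 = 122.4 eV.
ΔE = 122.4 × (1/2² − 1/3²) = 122.4 × 0.1389 = 17.00 eV.
λ = hc/ΔE = 1240 / 17.00 = 72.94 nm.

72.94 nm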